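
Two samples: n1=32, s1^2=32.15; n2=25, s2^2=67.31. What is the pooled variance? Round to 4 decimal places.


sp^2 = ((n1-1)*s1^2 + (n2-1)*s2^2)/(n1+n2-2)
(n1-1)*s1^2 = 31 * 32.15 = 996.65
(n2-1)*s2^2 = 24 * 67.31 = 1615.44
numerator = 996.65 + 1615.44 = 2612.09
n1+n2-2 = 55
sp^2 = 2612.09 / 55 = 261209/5500 ≈ 47.492545

47.4925


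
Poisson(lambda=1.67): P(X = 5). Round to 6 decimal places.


P = e^(-lam) * lam^k / k!
e^(-1.67) ≈ 0.1882471
lam^k = 1.67^5 ≈ 12.989199
k! = 5! = 120
P = 0.1882471 * 12.989199 / 120 ≈ 0.020376

0.020376


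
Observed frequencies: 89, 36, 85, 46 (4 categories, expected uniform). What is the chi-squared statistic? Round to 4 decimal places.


chi2 = sum((O-E)^2/E), E = total/4
total = 256, E = 256/4 = 64
(89 - 64)^2 / 64 = 625 / 64 = 9.765625
(36 - 64)^2 / 64 = 784 / 64 = 12.25
(85 - 64)^2 / 64 = 441 / 64 = 6.890625
(46 - 64)^2 / 64 = 324 / 64 = 5.0625
chi2 = 33.96875

33.9688


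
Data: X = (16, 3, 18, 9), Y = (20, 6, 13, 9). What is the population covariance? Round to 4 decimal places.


Cov = (1/n)*sum((xi-xbar)(yi-ybar))
n = 4, xbar = 46/4 = 11.5, ybar = 48/4 = 12
sum((xi-xbar)(yi-ybar)) = 101
Cov = 101 / 4 = 25.25

25.2500


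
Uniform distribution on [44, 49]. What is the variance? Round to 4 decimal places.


Var = (b-a)^2 / 12
(b-a)^2 = (49 - 44)^2 = 25
Var = 25/12 ≈ 2.083333

2.0833


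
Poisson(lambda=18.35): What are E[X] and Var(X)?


E[X] = Var(X) = lambda = 18.35

18.35, 18.35


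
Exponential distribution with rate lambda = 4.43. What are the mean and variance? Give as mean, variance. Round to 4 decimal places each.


mean = 1/lam, var = 1/lam^2
mean = 1 / 4.43 = 100/443 ≈ 0.225734
lam^2 = 4.43^2 = 19.6249
var = 1 / 19.6249 ≈ 0.050956

0.2257, 0.0510


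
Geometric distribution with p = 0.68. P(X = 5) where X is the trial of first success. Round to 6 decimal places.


P = (1-p)^(k-1) * p
(1-p)^(k-1) = 0.32^4 = 0.01048576
P = 0.01048576 * 0.68 ≈ 0.007130317

0.007130


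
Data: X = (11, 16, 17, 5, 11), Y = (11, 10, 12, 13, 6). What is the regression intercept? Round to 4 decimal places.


a = ybar - b*xbar, where b = sum((xi-xbar)(yi-ybar)) / sum((xi-xbar)^2)
n = 5, xbar = 60/5 = 12, ybar = 52/5 = 10.4
Sxy = sum((xi-xbar)(yi-ybar)) = -8
Sxx = sum((xi-xbar)^2) = 92
b = Sxy / Sxx = -2/23 ≈ -0.086957
a = 10.4 - (-0.086957) * 12 = 1316/115 ≈ 11.443478

11.4435


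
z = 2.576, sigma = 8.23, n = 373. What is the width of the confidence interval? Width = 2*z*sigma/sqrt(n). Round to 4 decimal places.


width = 2*z*sigma/sqrt(n)
2*z*sigma = 2 * 2.576 * 8.23 = 42.40096
sqrt(373) ≈ 19.313208
width = 42.40096 / 19.313208 ≈ 2.195438

2.1954


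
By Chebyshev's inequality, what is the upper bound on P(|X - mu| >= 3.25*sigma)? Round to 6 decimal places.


P <= 1/k^2
k^2 = 3.25^2 = 10.5625
1/k^2 = 1 / 10.5625 = 16/169 ≈ 0.09467456

0.094675


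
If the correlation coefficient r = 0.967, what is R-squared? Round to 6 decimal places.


R^2 = r^2 = (0.967)^2 = 0.935089

0.935089


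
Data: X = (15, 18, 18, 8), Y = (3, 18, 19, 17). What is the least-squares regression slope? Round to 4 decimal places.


b = sum((xi-xbar)(yi-ybar)) / sum((xi-xbar)^2)
n = 4, xbar = 59/4 = 14.75, ybar = 57/4 = 14.25
Sxy = sum((xi-xbar)(yi-ybar)) = 6.25
Sxx = sum((xi-xbar)^2) = 66.75
b = Sxy / Sxx = 25/267 ≈ 0.093633

0.0936


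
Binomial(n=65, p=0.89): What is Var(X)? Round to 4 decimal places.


Var = n*p*(1-p) = 65 * 0.89 * 0.11 = 6.3635

6.3635


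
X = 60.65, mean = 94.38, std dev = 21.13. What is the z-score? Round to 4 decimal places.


z = (X - mu) / sigma
X - mu = 60.65 - 94.38 = -33.73
z = -33.73 / 21.13 = -3373/2113 ≈ -1.596309

-1.5963


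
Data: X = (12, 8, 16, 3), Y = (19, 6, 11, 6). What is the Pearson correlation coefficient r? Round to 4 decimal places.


r = sum((xi-xbar)(yi-ybar)) / sqrt(sum((xi-xbar)^2) * sum((yi-ybar)^2))
n = 4, xbar = 39/4 = 9.75, ybar = 42/4 = 10.5
Sxy = sum((xi-xbar)(yi-ybar)) = 60.5
Sxx = sum((xi-xbar)^2) = 92.75
Syy = sum((yi-ybar)^2) = 113
sqrt(Sxx*Syy) ≈ 102.375534
r = Sxy / sqrt(Sxx*Syy) = 60.5 / 102.375534 ≈ 0.590962

0.5910


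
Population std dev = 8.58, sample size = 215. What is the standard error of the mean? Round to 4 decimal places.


SE = sigma / sqrt(n)
sqrt(215) ≈ 14.662878
SE = 8.58 / 14.662878 ≈ 0.585151

0.5852


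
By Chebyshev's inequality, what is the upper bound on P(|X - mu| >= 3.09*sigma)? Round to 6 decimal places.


P <= 1/k^2
k^2 = 3.09^2 = 9.5481
1/k^2 = 1 / 9.5481 ≈ 0.10473288

0.104733


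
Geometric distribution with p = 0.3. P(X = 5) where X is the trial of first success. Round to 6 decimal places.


P = (1-p)^(k-1) * p
(1-p)^(k-1) = 0.7^4 = 0.2401
P = 0.2401 * 0.3 = 0.07203

0.072030


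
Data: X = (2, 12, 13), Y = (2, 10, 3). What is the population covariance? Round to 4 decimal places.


Cov = (1/n)*sum((xi-xbar)(yi-ybar))
n = 3, xbar = 27/3 = 9, ybar = 15/3 = 5
sum((xi-xbar)(yi-ybar)) = 28
Cov = 28 / 3 = 28/3 ≈ 9.333333

9.3333


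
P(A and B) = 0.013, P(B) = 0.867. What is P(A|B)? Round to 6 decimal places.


P(A|B) = P(A and B) / P(B) = 0.013 / 0.867 = 13/867 ≈ 0.01499423

0.014994


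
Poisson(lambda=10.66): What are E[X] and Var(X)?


E[X] = Var(X) = lambda = 10.66

10.66, 10.66


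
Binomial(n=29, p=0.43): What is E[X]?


E[X] = n*p = 29 * 0.43 = 12.47

12.47


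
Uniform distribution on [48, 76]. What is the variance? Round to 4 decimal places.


Var = (b-a)^2 / 12
(b-a)^2 = (76 - 48)^2 = 784
Var = 784/12 ≈ 65.333333

65.3333


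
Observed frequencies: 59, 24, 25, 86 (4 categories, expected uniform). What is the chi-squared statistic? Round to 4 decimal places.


chi2 = sum((O-E)^2/E), E = total/4
total = 194, E = 194/4 = 48.5
(59 - 48.5)^2 / 48.5 = 110.25 / 48.5 = 441/194 ≈ 2.273196
(24 - 48.5)^2 / 48.5 = 600.25 / 48.5 = 2401/194 ≈ 12.376289
(25 - 48.5)^2 / 48.5 = 552.25 / 48.5 = 2209/194 ≈ 11.386598
(86 - 48.5)^2 / 48.5 = 1406.25 / 48.5 = 5625/194 ≈ 28.994845
chi2 = 5338/97 ≈ 55.030928

55.0309


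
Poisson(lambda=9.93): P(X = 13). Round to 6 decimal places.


P = e^(-lam) * lam^k / k!
e^(-9.93) ≈ 0.00004869180
lam^k = 9.93^13 ≈ 9127255972848.708747
k! = 13! = 6227020800
P = 0.00004869180 * 9127255972848.708747 / 6227020800 ≈ 0.071370

0.071370


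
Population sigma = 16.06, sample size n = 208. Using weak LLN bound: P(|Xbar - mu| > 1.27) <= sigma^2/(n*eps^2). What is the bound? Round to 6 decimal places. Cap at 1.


bound = min(1, sigma^2/(n*eps^2))
sigma^2 = 16.06^2 = 257.9236
n*eps^2 = 208 * 1.27^2 = 208 * 1.6129 = 335.4832
sigma^2/(n*eps^2) = 257.9236 / 335.4832 ≈ 0.76881227

0.768812


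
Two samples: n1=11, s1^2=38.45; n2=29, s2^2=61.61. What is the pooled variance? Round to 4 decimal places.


sp^2 = ((n1-1)*s1^2 + (n2-1)*s2^2)/(n1+n2-2)
(n1-1)*s1^2 = 10 * 38.45 = 384.5
(n2-1)*s2^2 = 28 * 61.61 = 1725.08
numerator = 384.5 + 1725.08 = 2109.58
n1+n2-2 = 38
sp^2 = 2109.58 / 38 = 105479/1900 ≈ 55.515263

55.5153


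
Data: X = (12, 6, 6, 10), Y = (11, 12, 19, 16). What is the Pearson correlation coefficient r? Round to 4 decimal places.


r = sum((xi-xbar)(yi-ybar)) / sqrt(sum((xi-xbar)^2) * sum((yi-ybar)^2))
n = 4, xbar = 34/4 = 8.5, ybar = 58/4 = 14.5
Sxy = sum((xi-xbar)(yi-ybar)) = -15
Sxx = sum((xi-xbar)^2) = 27
Syy = sum((yi-ybar)^2) = 41
sqrt(Sxx*Syy) ≈ 33.271610
r = Sxy / sqrt(Sxx*Syy) = -15 / 33.271610 ≈ -0.450835

-0.4508


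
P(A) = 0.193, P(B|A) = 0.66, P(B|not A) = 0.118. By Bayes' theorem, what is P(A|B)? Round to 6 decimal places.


P(A|B) = P(B|A)*P(A) / P(B), P(B) = P(B|A)*P(A) + P(B|not A)*P(not A)
P(B|A)*P(A) = 0.66 * 0.193 = 0.12738
P(B|not A)*P(not A) = 0.118 * 0.807 = 0.095226
P(B) = 0.12738 + 0.095226 = 0.222606
P(A|B) = 0.12738 / 0.222606 ≈ 0.57222177

0.572222


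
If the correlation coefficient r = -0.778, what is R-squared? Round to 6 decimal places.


R^2 = r^2 = (-0.778)^2 = 0.605284

0.605284


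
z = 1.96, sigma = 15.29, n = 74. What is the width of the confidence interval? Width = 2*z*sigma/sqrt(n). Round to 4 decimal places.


width = 2*z*sigma/sqrt(n)
2*z*sigma = 2 * 1.96 * 15.29 = 59.9368
sqrt(74) ≈ 8.602325
width = 59.9368 / 8.602325 ≈ 6.967511

6.9675


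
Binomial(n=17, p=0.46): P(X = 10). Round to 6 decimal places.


P = C(n,k) * p^k * (1-p)^(n-k)
C(17,10) = 19448
p^k = 0.46^10 ≈ 0.0004242075
(1-p)^(n-k) = 0.54^7 ≈ 0.01338925
P = 19448 * 0.0004242075 * 0.01338925 ≈ 0.110461

0.110461


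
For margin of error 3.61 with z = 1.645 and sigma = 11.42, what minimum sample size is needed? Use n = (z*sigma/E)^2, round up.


z*sigma/E = 1.645 * 11.42 / 3.61 ≈ 5.203850
(z*sigma/E)^2 ≈ 27.080059
round up: n = 28

28


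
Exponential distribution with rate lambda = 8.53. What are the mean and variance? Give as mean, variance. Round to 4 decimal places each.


mean = 1/lam, var = 1/lam^2
mean = 1 / 8.53 = 100/853 ≈ 0.117233
lam^2 = 8.53^2 = 72.7609
var = 1 / 72.7609 ≈ 0.013744

0.1172, 0.0137


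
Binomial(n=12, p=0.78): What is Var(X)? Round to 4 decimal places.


Var = n*p*(1-p) = 12 * 0.78 * 0.22 = 2.0592

2.0592


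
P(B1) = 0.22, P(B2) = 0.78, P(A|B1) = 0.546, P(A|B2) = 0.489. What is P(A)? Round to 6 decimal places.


P(A) = P(A|B1)*P(B1) + P(A|B2)*P(B2)
P(A|B1)*P(B1) = 0.546 * 0.22 = 0.12012
P(A|B2)*P(B2) = 0.489 * 0.78 = 0.38142
P(A) = 0.12012 + 0.38142 = 0.50154

0.501540


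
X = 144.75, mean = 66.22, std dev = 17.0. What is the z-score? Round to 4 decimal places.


z = (X - mu) / sigma
X - mu = 144.75 - 66.22 = 78.53
z = 78.53 / 17.0 = 7853/1700 ≈ 4.619412

4.6194


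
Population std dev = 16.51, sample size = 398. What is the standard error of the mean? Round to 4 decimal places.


SE = sigma / sqrt(n)
sqrt(398) ≈ 19.949937
SE = 16.51 / 19.949937 ≈ 0.827572

0.8276


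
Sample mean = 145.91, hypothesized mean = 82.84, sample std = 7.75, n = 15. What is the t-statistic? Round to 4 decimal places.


t = (xbar - mu0) / (s/sqrt(n))
xbar - mu0 = 145.91 - 82.84 = 63.07
sqrt(15) ≈ 3.87298335
s/sqrt(n) = 7.75 / 3.87298335 ≈ 2.00104140
t = 63.07 / 2.00104140 ≈ 31.518588

31.5186


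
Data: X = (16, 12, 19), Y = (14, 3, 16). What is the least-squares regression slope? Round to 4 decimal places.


b = sum((xi-xbar)(yi-ybar)) / sum((xi-xbar)^2)
n = 3, xbar = 47/3 ≈ 15.666667, ybar = 33/3 = 11
Sxy = sum((xi-xbar)(yi-ybar)) = 47
Sxx = sum((xi-xbar)^2) = 74/3 ≈ 24.666667
b = Sxy / Sxx = 141/74 ≈ 1.905405

1.9054


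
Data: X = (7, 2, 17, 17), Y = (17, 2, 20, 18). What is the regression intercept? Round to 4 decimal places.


a = ybar - b*xbar, where b = sum((xi-xbar)(yi-ybar)) / sum((xi-xbar)^2)
n = 4, xbar = 43/4 = 10.75, ybar = 57/4 = 14.25
Sxy = sum((xi-xbar)(yi-ybar)) = 156.25
Sxx = sum((xi-xbar)^2) = 168.75
b = Sxy / Sxx = 25/27 ≈ 0.925926
a = 14.25 - 0.925926 * 10.75 = 116/27 ≈ 4.296296

4.2963


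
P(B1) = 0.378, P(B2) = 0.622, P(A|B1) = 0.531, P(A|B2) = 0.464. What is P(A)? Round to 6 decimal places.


P(A) = P(A|B1)*P(B1) + P(A|B2)*P(B2)
P(A|B1)*P(B1) = 0.531 * 0.378 = 0.200718
P(A|B2)*P(B2) = 0.464 * 0.622 = 0.288608
P(A) = 0.200718 + 0.288608 = 0.489326

0.489326


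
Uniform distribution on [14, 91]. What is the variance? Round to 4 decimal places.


Var = (b-a)^2 / 12
(b-a)^2 = (91 - 14)^2 = 5929
Var = 5929/12 ≈ 494.083333

494.0833


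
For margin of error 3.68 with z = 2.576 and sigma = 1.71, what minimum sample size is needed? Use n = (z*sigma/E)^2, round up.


z*sigma/E = 2.576 * 1.71 / 3.68 = 1.197
(z*sigma/E)^2 = 1.432809
round up: n = 2

2


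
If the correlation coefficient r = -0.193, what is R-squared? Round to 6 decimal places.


R^2 = r^2 = (-0.193)^2 = 0.037249

0.037249


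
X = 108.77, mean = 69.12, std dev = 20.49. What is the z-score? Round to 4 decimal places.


z = (X - mu) / sigma
X - mu = 108.77 - 69.12 = 39.65
z = 39.65 / 20.49 = 3965/2049 ≈ 1.935090

1.9351


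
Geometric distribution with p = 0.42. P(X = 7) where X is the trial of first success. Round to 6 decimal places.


P = (1-p)^(k-1) * p
(1-p)^(k-1) = 0.58^6 ≈ 0.03806869
P = 0.03806869 * 0.42 ≈ 0.01598885

0.015989


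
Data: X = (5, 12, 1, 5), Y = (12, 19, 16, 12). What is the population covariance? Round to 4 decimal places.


Cov = (1/n)*sum((xi-xbar)(yi-ybar))
n = 4, xbar = 23/4 = 5.75, ybar = 59/4 = 14.75
sum((xi-xbar)(yi-ybar)) = 24.75
Cov = 24.75 / 4 = 6.1875

6.1875


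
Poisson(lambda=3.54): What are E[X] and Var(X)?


E[X] = Var(X) = lambda = 3.54

3.54, 3.54


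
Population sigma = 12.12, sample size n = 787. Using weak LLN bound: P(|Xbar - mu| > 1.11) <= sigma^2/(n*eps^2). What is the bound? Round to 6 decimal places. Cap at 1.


bound = min(1, sigma^2/(n*eps^2))
sigma^2 = 12.12^2 = 146.8944
n*eps^2 = 787 * 1.11^2 = 787 * 1.2321 = 969.6627
sigma^2/(n*eps^2) = 146.8944 / 969.6627 ≈ 0.15149020

0.151490


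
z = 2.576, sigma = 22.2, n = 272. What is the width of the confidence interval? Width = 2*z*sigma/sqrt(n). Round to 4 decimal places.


width = 2*z*sigma/sqrt(n)
2*z*sigma = 2 * 2.576 * 22.2 = 114.3744
sqrt(272) ≈ 16.492423
width = 114.3744 / 16.492423 ≈ 6.934967

6.9350


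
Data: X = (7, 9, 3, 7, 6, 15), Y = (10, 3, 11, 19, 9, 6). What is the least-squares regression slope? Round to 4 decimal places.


b = sum((xi-xbar)(yi-ybar)) / sum((xi-xbar)^2)
n = 6, xbar = 47/6 ≈ 7.833333, ybar = 58/6 = 29/3 ≈ 9.666667
Sxy = sum((xi-xbar)(yi-ybar)) = -142/3 ≈ -47.333333
Sxx = sum((xi-xbar)^2) = 485/6 ≈ 80.833333
b = Sxy / Sxx = -284/485 ≈ -0.585567

-0.5856


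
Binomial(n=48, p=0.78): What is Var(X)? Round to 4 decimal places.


Var = n*p*(1-p) = 48 * 0.78 * 0.22 = 8.2368

8.2368


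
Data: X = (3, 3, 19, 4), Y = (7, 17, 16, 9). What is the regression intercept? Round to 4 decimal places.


a = ybar - b*xbar, where b = sum((xi-xbar)(yi-ybar)) / sum((xi-xbar)^2)
n = 4, xbar = 29/4 = 7.25, ybar = 49/4 = 12.25
Sxy = sum((xi-xbar)(yi-ybar)) = 56.75
Sxx = sum((xi-xbar)^2) = 184.75
b = Sxy / Sxx = 227/739 ≈ 0.307172
a = 12.25 - 0.307172 * 7.25 = 7407/739 ≈ 10.023004

10.0230


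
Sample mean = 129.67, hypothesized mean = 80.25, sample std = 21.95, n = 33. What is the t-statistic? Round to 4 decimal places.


t = (xbar - mu0) / (s/sqrt(n))
xbar - mu0 = 129.67 - 80.25 = 49.42
sqrt(33) ≈ 5.74456265
s/sqrt(n) = 21.95 / 5.74456265 ≈ 3.82100455
t = 49.42 / 3.82100455 ≈ 12.933772

12.9338


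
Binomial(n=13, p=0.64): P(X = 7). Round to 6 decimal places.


P = C(n,k) * p^k * (1-p)^(n-k)
C(13,7) = 1716
p^k = 0.64^7 ≈ 0.04398047
(1-p)^(n-k) = 0.36^6 ≈ 0.002176782
P = 1716 * 0.04398047 * 0.002176782 ≈ 0.164283

0.164283


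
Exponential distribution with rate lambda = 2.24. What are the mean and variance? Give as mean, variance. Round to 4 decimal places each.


mean = 1/lam, var = 1/lam^2
mean = 1 / 2.24 = 25/56 ≈ 0.446429
lam^2 = 2.24^2 = 5.0176
var = 1 / 5.0176 = 625/3136 ≈ 0.199298

0.4464, 0.1993


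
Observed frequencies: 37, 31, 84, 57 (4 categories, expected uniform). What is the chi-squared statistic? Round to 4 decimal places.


chi2 = sum((O-E)^2/E), E = total/4
total = 209, E = 209/4 = 52.25
(37 - 52.25)^2 / 52.25 = 232.5625 / 52.25 = 3721/836 ≈ 4.450957
(31 - 52.25)^2 / 52.25 = 451.5625 / 52.25 = 7225/836 ≈ 8.642344
(84 - 52.25)^2 / 52.25 = 1008.0625 / 52.25 = 16129/836 ≈ 19.293062
(57 - 52.25)^2 / 52.25 = 22.5625 / 52.25 = 19/44 ≈ 0.431818
chi2 = 361/11 ≈ 32.818182

32.8182


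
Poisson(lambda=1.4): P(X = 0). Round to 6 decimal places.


P = e^(-lam) * lam^k / k!
e^(-1.4) ≈ 0.2465970
lam^k = 1.4^0 = 1
k! = 0! = 1
P = 0.2465970 * 1 / 1 ≈ 0.246597

0.246597


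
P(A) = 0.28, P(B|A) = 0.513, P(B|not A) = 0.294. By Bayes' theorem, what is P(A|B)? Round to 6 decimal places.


P(A|B) = P(B|A)*P(A) / P(B), P(B) = P(B|A)*P(A) + P(B|not A)*P(not A)
P(B|A)*P(A) = 0.513 * 0.28 = 0.14364
P(B|not A)*P(not A) = 0.294 * 0.72 = 0.21168
P(B) = 0.14364 + 0.21168 = 0.35532
P(A|B) = 0.14364 / 0.35532 = 19/47 ≈ 0.40425532

0.404255


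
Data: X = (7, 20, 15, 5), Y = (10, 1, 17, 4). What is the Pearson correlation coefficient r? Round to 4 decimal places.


r = sum((xi-xbar)(yi-ybar)) / sqrt(sum((xi-xbar)^2) * sum((yi-ybar)^2))
n = 4, xbar = 47/4 = 11.75, ybar = 32/4 = 8
Sxy = sum((xi-xbar)(yi-ybar)) = -11
Sxx = sum((xi-xbar)^2) = 146.75
Syy = sum((yi-ybar)^2) = 150
sqrt(Sxx*Syy) ≈ 148.366101
r = Sxy / sqrt(Sxx*Syy) = -11 / 148.366101 ≈ -0.074141

-0.0741


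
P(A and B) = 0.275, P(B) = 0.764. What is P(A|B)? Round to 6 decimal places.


P(A|B) = P(A and B) / P(B) = 0.275 / 0.764 = 275/764 ≈ 0.35994764

0.359948


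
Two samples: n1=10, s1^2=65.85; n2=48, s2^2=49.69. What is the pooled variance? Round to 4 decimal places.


sp^2 = ((n1-1)*s1^2 + (n2-1)*s2^2)/(n1+n2-2)
(n1-1)*s1^2 = 9 * 65.85 = 592.65
(n2-1)*s2^2 = 47 * 49.69 = 2335.43
numerator = 592.65 + 2335.43 = 2928.08
n1+n2-2 = 56
sp^2 = 2928.08 / 56 = 36601/700 ≈ 52.287143

52.2871


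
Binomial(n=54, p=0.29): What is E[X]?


E[X] = n*p = 54 * 0.29 = 15.66

15.66


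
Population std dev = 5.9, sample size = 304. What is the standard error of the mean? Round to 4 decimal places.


SE = sigma / sqrt(n)
sqrt(304) ≈ 17.435596
SE = 5.9 / 17.435596 ≈ 0.338388

0.3384


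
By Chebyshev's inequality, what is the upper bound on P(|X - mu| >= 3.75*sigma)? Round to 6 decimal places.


P <= 1/k^2
k^2 = 3.75^2 = 14.0625
1/k^2 = 1 / 14.0625 = 16/225 ≈ 0.07111111

0.071111


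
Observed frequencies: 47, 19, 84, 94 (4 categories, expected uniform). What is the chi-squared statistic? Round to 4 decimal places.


chi2 = sum((O-E)^2/E), E = total/4
total = 244, E = 244/4 = 61
(47 - 61)^2 / 61 = 196 / 61 = 196/61 ≈ 3.213115
(19 - 61)^2 / 61 = 1764 / 61 = 1764/61 ≈ 28.918033
(84 - 61)^2 / 61 = 529 / 61 = 529/61 ≈ 8.672131
(94 - 61)^2 / 61 = 1089 / 61 = 1089/61 ≈ 17.852459
chi2 = 3578/61 ≈ 58.655738

58.6557


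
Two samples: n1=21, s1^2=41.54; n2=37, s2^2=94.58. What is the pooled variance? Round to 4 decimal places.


sp^2 = ((n1-1)*s1^2 + (n2-1)*s2^2)/(n1+n2-2)
(n1-1)*s1^2 = 20 * 41.54 = 830.8
(n2-1)*s2^2 = 36 * 94.58 = 3404.88
numerator = 830.8 + 3404.88 = 4235.68
n1+n2-2 = 56
sp^2 = 4235.68 / 56 = 26473/350 ≈ 75.637143

75.6371


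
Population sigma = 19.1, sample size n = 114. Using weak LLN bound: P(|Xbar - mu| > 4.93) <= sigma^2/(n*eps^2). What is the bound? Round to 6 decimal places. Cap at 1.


bound = min(1, sigma^2/(n*eps^2))
sigma^2 = 19.1^2 = 364.81
n*eps^2 = 114 * 4.93^2 = 114 * 24.3049 = 2770.7586
sigma^2/(n*eps^2) = 364.81 / 2770.7586 ≈ 0.13166430

0.131664


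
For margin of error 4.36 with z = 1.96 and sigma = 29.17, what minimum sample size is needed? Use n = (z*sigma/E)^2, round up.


z*sigma/E = 1.96 * 29.17 / 4.36 ≈ 13.113119
(z*sigma/E)^2 ≈ 171.953897
round up: n = 172

172


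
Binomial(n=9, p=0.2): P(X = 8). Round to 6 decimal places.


P = C(n,k) * p^k * (1-p)^(n-k)
C(9,8) = 9
p^k = 0.2^8 = 0.00000256
(1-p)^(n-k) = 0.8^1 = 0.8
P = 9 * 0.00000256 * 0.8 ≈ 0.000018

0.000018


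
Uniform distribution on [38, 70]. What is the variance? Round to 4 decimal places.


Var = (b-a)^2 / 12
(b-a)^2 = (70 - 38)^2 = 1024
Var = 1024/12 ≈ 85.333333

85.3333


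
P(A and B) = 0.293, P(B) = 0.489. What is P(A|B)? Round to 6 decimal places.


P(A|B) = P(A and B) / P(B) = 0.293 / 0.489 = 293/489 ≈ 0.59918200

0.599182


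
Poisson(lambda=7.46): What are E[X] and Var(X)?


E[X] = Var(X) = lambda = 7.46

7.46, 7.46


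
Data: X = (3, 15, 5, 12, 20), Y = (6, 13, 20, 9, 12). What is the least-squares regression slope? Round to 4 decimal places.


b = sum((xi-xbar)(yi-ybar)) / sum((xi-xbar)^2)
n = 5, xbar = 55/5 = 11, ybar = 60/5 = 12
Sxy = sum((xi-xbar)(yi-ybar)) = 1
Sxx = sum((xi-xbar)^2) = 198
b = Sxy / Sxx = 1/198 ≈ 0.005051

0.0051


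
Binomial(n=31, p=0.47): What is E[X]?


E[X] = n*p = 31 * 0.47 = 14.57

14.57


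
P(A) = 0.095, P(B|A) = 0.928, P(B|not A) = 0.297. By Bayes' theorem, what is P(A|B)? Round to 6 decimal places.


P(A|B) = P(B|A)*P(A) / P(B), P(B) = P(B|A)*P(A) + P(B|not A)*P(not A)
P(B|A)*P(A) = 0.928 * 0.095 = 0.08816
P(B|not A)*P(not A) = 0.297 * 0.905 = 0.268785
P(B) = 0.08816 + 0.268785 = 0.356945
P(A|B) = 0.08816 / 0.356945 ≈ 0.24698483

0.246985


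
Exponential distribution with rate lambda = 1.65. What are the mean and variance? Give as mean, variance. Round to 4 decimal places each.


mean = 1/lam, var = 1/lam^2
mean = 1 / 1.65 = 20/33 ≈ 0.606061
lam^2 = 1.65^2 = 2.7225
var = 1 / 2.7225 = 400/1089 ≈ 0.367309

0.6061, 0.3673


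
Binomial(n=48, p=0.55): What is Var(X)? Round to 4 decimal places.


Var = n*p*(1-p) = 48 * 0.55 * 0.45 = 11.88

11.8800


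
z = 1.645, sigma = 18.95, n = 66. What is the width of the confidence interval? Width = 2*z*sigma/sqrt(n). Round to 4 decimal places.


width = 2*z*sigma/sqrt(n)
2*z*sigma = 2 * 1.645 * 18.95 = 62.3455
sqrt(66) ≈ 8.124038
width = 62.3455 / 8.124038 ≈ 7.674201

7.6742


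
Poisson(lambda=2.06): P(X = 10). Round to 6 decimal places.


P = e^(-lam) * lam^k / k!
e^(-2.06) ≈ 0.1274540
lam^k = 2.06^10 ≈ 1376.170372
k! = 10! = 3628800
P = 0.1274540 * 1376.170372 / 3628800 ≈ 0.000048

0.000048


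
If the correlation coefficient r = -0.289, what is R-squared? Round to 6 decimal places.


R^2 = r^2 = (-0.289)^2 = 0.083521

0.083521


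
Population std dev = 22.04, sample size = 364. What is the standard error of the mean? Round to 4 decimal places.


SE = sigma / sqrt(n)
sqrt(364) ≈ 19.078784
SE = 22.04 / 19.078784 ≈ 1.155210

1.1552


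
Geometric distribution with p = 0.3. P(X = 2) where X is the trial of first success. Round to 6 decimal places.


P = (1-p)^(k-1) * p
(1-p)^(k-1) = 0.7^1 = 0.7
P = 0.7 * 0.3 = 0.21

0.210000


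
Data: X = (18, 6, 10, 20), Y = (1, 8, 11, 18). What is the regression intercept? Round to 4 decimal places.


a = ybar - b*xbar, where b = sum((xi-xbar)(yi-ybar)) / sum((xi-xbar)^2)
n = 4, xbar = 54/4 = 13.5, ybar = 38/4 = 9.5
Sxy = sum((xi-xbar)(yi-ybar)) = 23
Sxx = sum((xi-xbar)^2) = 131
b = Sxy / Sxx = 23/131 ≈ 0.175573
a = 9.5 - 0.175573 * 13.5 = 934/131 ≈ 7.129771

7.1298


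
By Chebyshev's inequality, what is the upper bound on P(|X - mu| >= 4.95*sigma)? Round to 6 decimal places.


P <= 1/k^2
k^2 = 4.95^2 = 24.5025
1/k^2 = 1 / 24.5025 = 400/9801 ≈ 0.04081216

0.040812


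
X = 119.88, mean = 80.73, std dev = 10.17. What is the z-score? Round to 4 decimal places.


z = (X - mu) / sigma
X - mu = 119.88 - 80.73 = 39.15
z = 39.15 / 10.17 = 435/113 ≈ 3.849558

3.8496


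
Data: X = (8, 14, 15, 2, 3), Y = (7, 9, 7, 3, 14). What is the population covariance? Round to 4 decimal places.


Cov = (1/n)*sum((xi-xbar)(yi-ybar))
n = 5, xbar = 42/5 = 8.4, ybar = 40/5 = 8
sum((xi-xbar)(yi-ybar)) = -1
Cov = -1 / 5 = -0.2

-0.2000


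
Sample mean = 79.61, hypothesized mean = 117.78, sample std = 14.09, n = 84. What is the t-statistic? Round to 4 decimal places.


t = (xbar - mu0) / (s/sqrt(n))
xbar - mu0 = 79.61 - 117.78 = -38.17
sqrt(84) ≈ 9.16515139
s/sqrt(n) = 14.09 / 9.16515139 ≈ 1.53734504
t = -38.17 / 1.53734504 ≈ -24.828519

-24.8285


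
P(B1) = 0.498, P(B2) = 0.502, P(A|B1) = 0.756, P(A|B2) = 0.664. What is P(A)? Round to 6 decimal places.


P(A) = P(A|B1)*P(B1) + P(A|B2)*P(B2)
P(A|B1)*P(B1) = 0.756 * 0.498 = 0.376488
P(A|B2)*P(B2) = 0.664 * 0.502 = 0.333328
P(A) = 0.376488 + 0.333328 = 0.709816

0.709816


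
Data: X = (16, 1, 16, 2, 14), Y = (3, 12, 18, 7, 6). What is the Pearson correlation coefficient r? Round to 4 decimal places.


r = sum((xi-xbar)(yi-ybar)) / sqrt(sum((xi-xbar)^2) * sum((yi-ybar)^2))
n = 5, xbar = 49/5 = 9.8, ybar = 46/5 = 9.2
Sxy = sum((xi-xbar)(yi-ybar)) = -4.8
Sxx = sum((xi-xbar)^2) = 232.8
Syy = sum((yi-ybar)^2) = 138.8
sqrt(Sxx*Syy) ≈ 179.757170
r = Sxy / sqrt(Sxx*Syy) = -4.8 / 179.757170 ≈ -0.026703

-0.0267


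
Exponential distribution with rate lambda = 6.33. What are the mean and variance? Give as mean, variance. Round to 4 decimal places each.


mean = 1/lam, var = 1/lam^2
mean = 1 / 6.33 = 100/633 ≈ 0.157978
lam^2 = 6.33^2 = 40.0689
var = 1 / 40.0689 ≈ 0.024957

0.1580, 0.0250


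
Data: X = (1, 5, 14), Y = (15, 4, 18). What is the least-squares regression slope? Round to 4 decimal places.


b = sum((xi-xbar)(yi-ybar)) / sum((xi-xbar)^2)
n = 3, xbar = 20/3 ≈ 6.666667, ybar = 37/3 ≈ 12.333333
Sxy = sum((xi-xbar)(yi-ybar)) = 121/3 ≈ 40.333333
Sxx = sum((xi-xbar)^2) = 266/3 ≈ 88.666667
b = Sxy / Sxx = 121/266 ≈ 0.454887

0.4549


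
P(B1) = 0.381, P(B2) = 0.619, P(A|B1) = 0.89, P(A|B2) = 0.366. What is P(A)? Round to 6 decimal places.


P(A) = P(A|B1)*P(B1) + P(A|B2)*P(B2)
P(A|B1)*P(B1) = 0.89 * 0.381 = 0.33909
P(A|B2)*P(B2) = 0.366 * 0.619 = 0.226554
P(A) = 0.33909 + 0.226554 = 0.565644

0.565644


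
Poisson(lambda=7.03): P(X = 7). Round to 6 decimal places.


P = e^(-lam) * lam^k / k!
e^(-7.03) ≈ 0.0008849318
lam^k = 7.03^7 ≈ 848569.220994
k! = 7! = 5040
P = 0.0008849318 * 848569.220994 / 5040 ≈ 0.148993

0.148993


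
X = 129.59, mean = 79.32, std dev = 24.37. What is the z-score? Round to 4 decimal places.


z = (X - mu) / sigma
X - mu = 129.59 - 79.32 = 50.27
z = 50.27 / 24.37 = 5027/2437 ≈ 2.062782

2.0628


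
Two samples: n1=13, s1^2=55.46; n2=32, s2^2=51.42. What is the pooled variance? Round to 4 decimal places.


sp^2 = ((n1-1)*s1^2 + (n2-1)*s2^2)/(n1+n2-2)
(n1-1)*s1^2 = 12 * 55.46 = 665.52
(n2-1)*s2^2 = 31 * 51.42 = 1594.02
numerator = 665.52 + 1594.02 = 2259.54
n1+n2-2 = 43
sp^2 = 2259.54 / 43 = 112977/2150 ≈ 52.547442

52.5474


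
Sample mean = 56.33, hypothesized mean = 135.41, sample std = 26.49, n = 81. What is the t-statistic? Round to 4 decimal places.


t = (xbar - mu0) / (s/sqrt(n))
xbar - mu0 = 56.33 - 135.41 = -79.08
sqrt(81) = 9
s/sqrt(n) = 26.49 / 9 = 883/300 ≈ 2.94333333
t = -79.08 / 2.94333333 = -23724/883 ≈ -26.867497

-26.8675


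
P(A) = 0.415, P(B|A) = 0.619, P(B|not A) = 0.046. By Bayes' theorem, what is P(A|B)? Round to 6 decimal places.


P(A|B) = P(B|A)*P(A) / P(B), P(B) = P(B|A)*P(A) + P(B|not A)*P(not A)
P(B|A)*P(A) = 0.619 * 0.415 = 0.256885
P(B|not A)*P(not A) = 0.046 * 0.585 = 0.02691
P(B) = 0.256885 + 0.02691 = 0.283795
P(A|B) = 0.256885 / 0.283795 ≈ 0.90517803

0.905178


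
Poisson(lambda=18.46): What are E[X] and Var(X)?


E[X] = Var(X) = lambda = 18.46

18.46, 18.46


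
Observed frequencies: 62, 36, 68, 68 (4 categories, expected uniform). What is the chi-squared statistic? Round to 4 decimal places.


chi2 = sum((O-E)^2/E), E = total/4
total = 234, E = 234/4 = 58.5
(62 - 58.5)^2 / 58.5 = 12.25 / 58.5 = 49/234 ≈ 0.209402
(36 - 58.5)^2 / 58.5 = 506.25 / 58.5 = 225/26 ≈ 8.653846
(68 - 58.5)^2 / 58.5 = 90.25 / 58.5 = 361/234 ≈ 1.542735
(68 - 58.5)^2 / 58.5 = 90.25 / 58.5 = 361/234 ≈ 1.542735
chi2 = 466/39 ≈ 11.948718

11.9487


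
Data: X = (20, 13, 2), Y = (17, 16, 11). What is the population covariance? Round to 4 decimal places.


Cov = (1/n)*sum((xi-xbar)(yi-ybar))
n = 3, xbar = 35/3 ≈ 11.666667, ybar = 44/3 ≈ 14.666667
sum((xi-xbar)(yi-ybar)) = 170/3 ≈ 56.666667
Cov = 56.666667 / 3 = 170/9 ≈ 18.888889

18.8889


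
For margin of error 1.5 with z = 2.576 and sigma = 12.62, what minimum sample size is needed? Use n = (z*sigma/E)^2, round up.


z*sigma/E = 2.576 * 12.62 / 1.5 = 203182/9375 ≈ 21.672747
(z*sigma/E)^2 ≈ 469.707948
round up: n = 470

470


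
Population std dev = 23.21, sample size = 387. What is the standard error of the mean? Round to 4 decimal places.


SE = sigma / sqrt(n)
sqrt(387) ≈ 19.672316
SE = 23.21 / 19.672316 ≈ 1.179831

1.1798


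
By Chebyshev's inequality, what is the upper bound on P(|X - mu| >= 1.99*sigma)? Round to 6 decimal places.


P <= 1/k^2
k^2 = 1.99^2 = 3.9601
1/k^2 = 1 / 3.9601 ≈ 0.25251888

0.252519


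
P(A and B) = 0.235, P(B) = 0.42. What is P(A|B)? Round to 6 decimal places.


P(A|B) = P(A and B) / P(B) = 0.235 / 0.42 = 47/84 ≈ 0.55952381

0.559524


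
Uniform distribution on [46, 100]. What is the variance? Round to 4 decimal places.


Var = (b-a)^2 / 12
(b-a)^2 = (100 - 46)^2 = 2916
Var = 2916/12 = 243

243.0000


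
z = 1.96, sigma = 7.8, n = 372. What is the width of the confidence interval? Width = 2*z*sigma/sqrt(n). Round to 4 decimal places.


width = 2*z*sigma/sqrt(n)
2*z*sigma = 2 * 1.96 * 7.8 = 30.576
sqrt(372) ≈ 19.287302
width = 30.576 / 19.287302 ≈ 1.585292

1.5853


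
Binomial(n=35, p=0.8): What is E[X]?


E[X] = n*p = 35 * 0.8 = 28

28


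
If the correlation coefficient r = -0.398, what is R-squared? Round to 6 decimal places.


R^2 = r^2 = (-0.398)^2 = 0.158404

0.158404


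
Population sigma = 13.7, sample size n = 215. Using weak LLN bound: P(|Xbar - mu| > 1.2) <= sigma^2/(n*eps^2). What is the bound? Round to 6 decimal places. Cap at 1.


bound = min(1, sigma^2/(n*eps^2))
sigma^2 = 13.7^2 = 187.69
n*eps^2 = 215 * 1.2^2 = 215 * 1.44 = 309.6
sigma^2/(n*eps^2) = 187.69 / 309.6 ≈ 0.60623385

0.606234


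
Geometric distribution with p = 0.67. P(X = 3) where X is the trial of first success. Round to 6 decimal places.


P = (1-p)^(k-1) * p
(1-p)^(k-1) = 0.33^2 = 0.1089
P = 0.1089 * 0.67 = 0.072963

0.072963


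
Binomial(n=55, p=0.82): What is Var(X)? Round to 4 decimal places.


Var = n*p*(1-p) = 55 * 0.82 * 0.18 = 8.118

8.1180


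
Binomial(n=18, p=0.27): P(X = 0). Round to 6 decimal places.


P = C(n,k) * p^k * (1-p)^(n-k)
C(18,0) = 1
p^k = 0.27^0 = 1
(1-p)^(n-k) = 0.73^18 ≈ 0.003465864
P = 1 * 1 * 0.003465864 ≈ 0.003466

0.003466


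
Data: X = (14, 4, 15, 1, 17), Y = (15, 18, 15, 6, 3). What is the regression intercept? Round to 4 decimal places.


a = ybar - b*xbar, where b = sum((xi-xbar)(yi-ybar)) / sum((xi-xbar)^2)
n = 5, xbar = 51/5 = 10.2, ybar = 57/5 = 11.4
Sxy = sum((xi-xbar)(yi-ybar)) = -17.4
Sxx = sum((xi-xbar)^2) = 206.8
b = Sxy / Sxx = -87/1034 ≈ -0.084139
a = 11.4 - (-0.084139) * 10.2 = 12675/1034 ≈ 12.258221

12.2582


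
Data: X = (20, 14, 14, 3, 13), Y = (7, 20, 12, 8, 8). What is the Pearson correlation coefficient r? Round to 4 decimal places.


r = sum((xi-xbar)(yi-ybar)) / sqrt(sum((xi-xbar)^2) * sum((yi-ybar)^2))
n = 5, xbar = 64/5 = 12.8, ybar = 55/5 = 11
Sxy = sum((xi-xbar)(yi-ybar)) = 12
Sxx = sum((xi-xbar)^2) = 150.8
Syy = sum((yi-ybar)^2) = 116
sqrt(Sxx*Syy) ≈ 132.260349
r = Sxy / sqrt(Sxx*Syy) = 12 / 132.260349 ≈ 0.090730

0.0907


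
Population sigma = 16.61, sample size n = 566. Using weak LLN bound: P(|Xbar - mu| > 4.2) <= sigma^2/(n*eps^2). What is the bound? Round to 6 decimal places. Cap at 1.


bound = min(1, sigma^2/(n*eps^2))
sigma^2 = 16.61^2 = 275.8921
n*eps^2 = 566 * 4.2^2 = 566 * 17.64 = 9984.24
sigma^2/(n*eps^2) = 275.8921 / 9984.24 ≈ 0.02763276

0.027633


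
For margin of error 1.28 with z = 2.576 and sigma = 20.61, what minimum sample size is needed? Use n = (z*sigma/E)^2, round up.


z*sigma/E = 2.576 * 20.61 / 1.28 = 41.477625
(z*sigma/E)^2 ≈ 1720.393376
round up: n = 1721

1721


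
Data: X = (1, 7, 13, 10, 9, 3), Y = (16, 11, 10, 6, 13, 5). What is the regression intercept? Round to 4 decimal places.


a = ybar - b*xbar, where b = sum((xi-xbar)(yi-ybar)) / sum((xi-xbar)^2)
n = 6, xbar = 43/6 ≈ 7.166667, ybar = 61/6 ≈ 10.166667
Sxy = sum((xi-xbar)(yi-ybar)) = -133/6 ≈ -22.166667
Sxx = sum((xi-xbar)^2) = 605/6 ≈ 100.833333
b = Sxy / Sxx = -133/605 ≈ -0.219835
a = 10.166667 - (-0.219835) * 7.166667 = 7104/605 ≈ 11.742149

11.7421


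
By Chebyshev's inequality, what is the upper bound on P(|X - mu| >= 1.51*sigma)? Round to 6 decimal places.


P <= 1/k^2
k^2 = 1.51^2 = 2.2801
1/k^2 = 1 / 2.2801 ≈ 0.43857726

0.438577


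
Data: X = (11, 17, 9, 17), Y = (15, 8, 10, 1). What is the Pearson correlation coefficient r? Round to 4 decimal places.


r = sum((xi-xbar)(yi-ybar)) / sqrt(sum((xi-xbar)^2) * sum((yi-ybar)^2))
n = 4, xbar = 54/4 = 13.5, ybar = 34/4 = 8.5
Sxy = sum((xi-xbar)(yi-ybar)) = -51
Sxx = sum((xi-xbar)^2) = 51
Syy = sum((yi-ybar)^2) = 101
sqrt(Sxx*Syy) ≈ 71.770467
r = Sxy / sqrt(Sxx*Syy) = -51 / 71.770467 ≈ -0.710599

-0.7106


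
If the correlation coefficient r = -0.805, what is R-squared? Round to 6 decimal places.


R^2 = r^2 = (-0.805)^2 = 0.648025

0.648025


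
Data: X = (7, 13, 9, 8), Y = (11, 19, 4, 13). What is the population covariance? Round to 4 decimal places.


Cov = (1/n)*sum((xi-xbar)(yi-ybar))
n = 4, xbar = 37/4 = 9.25, ybar = 47/4 = 11.75
sum((xi-xbar)(yi-ybar)) = 29.25
Cov = 29.25 / 4 = 7.3125

7.3125


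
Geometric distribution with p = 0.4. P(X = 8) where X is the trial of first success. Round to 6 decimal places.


P = (1-p)^(k-1) * p
(1-p)^(k-1) = 0.6^7 = 0.0279936
P = 0.0279936 * 0.4 = 0.01119744

0.011197


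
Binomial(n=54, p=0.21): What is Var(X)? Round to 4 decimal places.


Var = n*p*(1-p) = 54 * 0.21 * 0.79 = 8.9586

8.9586


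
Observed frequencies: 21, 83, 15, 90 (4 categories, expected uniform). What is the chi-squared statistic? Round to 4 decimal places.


chi2 = sum((O-E)^2/E), E = total/4
total = 209, E = 209/4 = 52.25
(21 - 52.25)^2 / 52.25 = 976.5625 / 52.25 = 15625/836 ≈ 18.690191
(83 - 52.25)^2 / 52.25 = 945.5625 / 52.25 = 15129/836 ≈ 18.096890
(15 - 52.25)^2 / 52.25 = 1387.5625 / 52.25 = 22201/836 ≈ 26.556220
(90 - 52.25)^2 / 52.25 = 1425.0625 / 52.25 = 22801/836 ≈ 27.273923
chi2 = 18939/209 ≈ 90.617225

90.6172


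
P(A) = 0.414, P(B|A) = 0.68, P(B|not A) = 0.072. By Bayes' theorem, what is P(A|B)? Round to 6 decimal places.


P(A|B) = P(B|A)*P(A) / P(B), P(B) = P(B|A)*P(A) + P(B|not A)*P(not A)
P(B|A)*P(A) = 0.68 * 0.414 = 0.28152
P(B|not A)*P(not A) = 0.072 * 0.586 = 0.042192
P(B) = 0.28152 + 0.042192 = 0.323712
P(A|B) = 0.28152 / 0.323712 = 1955/2248 ≈ 0.86966192

0.869662


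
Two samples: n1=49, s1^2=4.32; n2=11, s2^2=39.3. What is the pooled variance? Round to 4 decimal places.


sp^2 = ((n1-1)*s1^2 + (n2-1)*s2^2)/(n1+n2-2)
(n1-1)*s1^2 = 48 * 4.32 = 207.36
(n2-1)*s2^2 = 10 * 39.3 = 393
numerator = 207.36 + 393 = 600.36
n1+n2-2 = 58
sp^2 = 600.36 / 58 = 15009/1450 ≈ 10.351034

10.3510


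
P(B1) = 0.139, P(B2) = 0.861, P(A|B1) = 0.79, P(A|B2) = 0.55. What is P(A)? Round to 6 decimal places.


P(A) = P(A|B1)*P(B1) + P(A|B2)*P(B2)
P(A|B1)*P(B1) = 0.79 * 0.139 = 0.10981
P(A|B2)*P(B2) = 0.55 * 0.861 = 0.47355
P(A) = 0.10981 + 0.47355 = 0.58336

0.583360


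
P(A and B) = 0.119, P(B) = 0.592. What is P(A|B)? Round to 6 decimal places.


P(A|B) = P(A and B) / P(B) = 0.119 / 0.592 = 119/592 ≈ 0.20101351

0.201014


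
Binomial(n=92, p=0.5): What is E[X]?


E[X] = n*p = 92 * 0.5 = 46

46


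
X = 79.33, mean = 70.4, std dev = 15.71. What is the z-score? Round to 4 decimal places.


z = (X - mu) / sigma
X - mu = 79.33 - 70.4 = 8.93
z = 8.93 / 15.71 = 893/1571 ≈ 0.568428

0.5684


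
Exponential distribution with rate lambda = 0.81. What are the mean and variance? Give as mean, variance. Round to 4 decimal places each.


mean = 1/lam, var = 1/lam^2
mean = 1 / 0.81 = 100/81 ≈ 1.234568
lam^2 = 0.81^2 = 0.6561
var = 1 / 0.6561 = 10000/6561 ≈ 1.524158

1.2346, 1.5242


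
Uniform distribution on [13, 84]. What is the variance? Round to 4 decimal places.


Var = (b-a)^2 / 12
(b-a)^2 = (84 - 13)^2 = 5041
Var = 5041/12 ≈ 420.083333

420.0833


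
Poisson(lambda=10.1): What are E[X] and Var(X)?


E[X] = Var(X) = lambda = 10.1

10.1, 10.1


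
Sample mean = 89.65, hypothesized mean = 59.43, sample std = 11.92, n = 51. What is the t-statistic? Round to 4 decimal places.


t = (xbar - mu0) / (s/sqrt(n))
xbar - mu0 = 89.65 - 59.43 = 30.22
sqrt(51) ≈ 7.14142843
s/sqrt(n) = 11.92 / 7.14142843 ≈ 1.66913386
t = 30.22 / 1.66913386 ≈ 18.105199

18.1052


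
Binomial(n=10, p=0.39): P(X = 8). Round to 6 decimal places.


P = C(n,k) * p^k * (1-p)^(n-k)
C(10,8) = 45
p^k = 0.39^8 ≈ 0.0005352009
(1-p)^(n-k) = 0.61^2 = 0.3721
P = 45 * 0.0005352009 * 0.3721 ≈ 0.008962

0.008962


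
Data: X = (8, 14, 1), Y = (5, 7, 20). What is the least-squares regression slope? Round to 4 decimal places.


b = sum((xi-xbar)(yi-ybar)) / sum((xi-xbar)^2)
n = 3, xbar = 23/3 ≈ 7.666667, ybar = 32/3 ≈ 10.666667
Sxy = sum((xi-xbar)(yi-ybar)) = -262/3 ≈ -87.333333
Sxx = sum((xi-xbar)^2) = 254/3 ≈ 84.666667
b = Sxy / Sxx = -131/127 ≈ -1.031496

-1.0315


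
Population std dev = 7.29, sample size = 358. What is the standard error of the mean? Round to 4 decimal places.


SE = sigma / sqrt(n)
sqrt(358) ≈ 18.920888
SE = 7.29 / 18.920888 ≈ 0.385288

0.3853


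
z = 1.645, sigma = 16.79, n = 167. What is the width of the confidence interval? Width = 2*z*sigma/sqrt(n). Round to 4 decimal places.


width = 2*z*sigma/sqrt(n)
2*z*sigma = 2 * 1.645 * 16.79 = 55.2391
sqrt(167) ≈ 12.922848
width = 55.2391 / 12.922848 ≈ 4.274530

4.2745


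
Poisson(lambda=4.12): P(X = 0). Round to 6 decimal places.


P = e^(-lam) * lam^k / k!
e^(-4.12) ≈ 0.01624451
lam^k = 4.12^0 = 1
k! = 0! = 1
P = 0.01624451 * 1 / 1 ≈ 0.016245

0.016245


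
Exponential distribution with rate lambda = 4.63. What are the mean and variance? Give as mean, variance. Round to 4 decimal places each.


mean = 1/lam, var = 1/lam^2
mean = 1 / 4.63 = 100/463 ≈ 0.215983
lam^2 = 4.63^2 = 21.4369
var = 1 / 21.4369 ≈ 0.046649

0.2160, 0.0466


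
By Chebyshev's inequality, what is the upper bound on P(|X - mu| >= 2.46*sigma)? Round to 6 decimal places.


P <= 1/k^2
k^2 = 2.46^2 = 6.0516
1/k^2 = 1 / 6.0516 ≈ 0.16524555

0.165246


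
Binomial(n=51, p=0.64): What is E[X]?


E[X] = n*p = 51 * 0.64 = 32.64

32.64


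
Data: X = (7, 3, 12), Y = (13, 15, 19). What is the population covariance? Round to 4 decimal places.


Cov = (1/n)*sum((xi-xbar)(yi-ybar))
n = 3, xbar = 22/3 ≈ 7.333333, ybar = 47/3 ≈ 15.666667
sum((xi-xbar)(yi-ybar)) = 58/3 ≈ 19.333333
Cov = 19.333333 / 3 = 58/9 ≈ 6.444444

6.4444


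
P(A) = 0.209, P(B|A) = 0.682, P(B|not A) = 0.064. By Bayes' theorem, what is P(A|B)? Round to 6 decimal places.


P(A|B) = P(B|A)*P(A) / P(B), P(B) = P(B|A)*P(A) + P(B|not A)*P(not A)
P(B|A)*P(A) = 0.682 * 0.209 = 0.142538
P(B|not A)*P(not A) = 0.064 * 0.791 = 0.050624
P(B) = 0.142538 + 0.050624 = 0.193162
P(A|B) = 0.142538 / 0.193162 ≈ 0.73791947

0.737919


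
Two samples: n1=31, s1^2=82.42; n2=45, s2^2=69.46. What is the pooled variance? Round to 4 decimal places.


sp^2 = ((n1-1)*s1^2 + (n2-1)*s2^2)/(n1+n2-2)
(n1-1)*s1^2 = 30 * 82.42 = 2472.6
(n2-1)*s2^2 = 44 * 69.46 = 3056.24
numerator = 2472.6 + 3056.24 = 5528.84
n1+n2-2 = 74
sp^2 = 5528.84 / 74 = 138221/1850 ≈ 74.714054

74.7141


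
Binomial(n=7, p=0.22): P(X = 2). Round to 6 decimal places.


P = C(n,k) * p^k * (1-p)^(n-k)
C(7,2) = 21
p^k = 0.22^2 = 0.0484
(1-p)^(n-k) = 0.78^5 ≈ 0.2887174
P = 21 * 0.0484 * 0.2887174 ≈ 0.293452

0.293452


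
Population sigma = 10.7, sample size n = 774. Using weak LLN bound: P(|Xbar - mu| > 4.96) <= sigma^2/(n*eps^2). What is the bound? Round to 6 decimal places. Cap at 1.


bound = min(1, sigma^2/(n*eps^2))
sigma^2 = 10.7^2 = 114.49
n*eps^2 = 774 * 4.96^2 = 774 * 24.6016 = 19041.6384
sigma^2/(n*eps^2) = 114.49 / 19041.6384 ≈ 0.00601261

0.006013


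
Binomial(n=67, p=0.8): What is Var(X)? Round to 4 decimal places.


Var = n*p*(1-p) = 67 * 0.8 * 0.2 = 10.72

10.7200


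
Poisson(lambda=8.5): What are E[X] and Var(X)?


E[X] = Var(X) = lambda = 8.5

8.5, 8.5


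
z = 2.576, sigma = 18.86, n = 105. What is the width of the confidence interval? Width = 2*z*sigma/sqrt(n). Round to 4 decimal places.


width = 2*z*sigma/sqrt(n)
2*z*sigma = 2 * 2.576 * 18.86 = 97.16672
sqrt(105) ≈ 10.246951
width = 97.16672 / 10.246951 ≈ 9.482501

9.4825
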